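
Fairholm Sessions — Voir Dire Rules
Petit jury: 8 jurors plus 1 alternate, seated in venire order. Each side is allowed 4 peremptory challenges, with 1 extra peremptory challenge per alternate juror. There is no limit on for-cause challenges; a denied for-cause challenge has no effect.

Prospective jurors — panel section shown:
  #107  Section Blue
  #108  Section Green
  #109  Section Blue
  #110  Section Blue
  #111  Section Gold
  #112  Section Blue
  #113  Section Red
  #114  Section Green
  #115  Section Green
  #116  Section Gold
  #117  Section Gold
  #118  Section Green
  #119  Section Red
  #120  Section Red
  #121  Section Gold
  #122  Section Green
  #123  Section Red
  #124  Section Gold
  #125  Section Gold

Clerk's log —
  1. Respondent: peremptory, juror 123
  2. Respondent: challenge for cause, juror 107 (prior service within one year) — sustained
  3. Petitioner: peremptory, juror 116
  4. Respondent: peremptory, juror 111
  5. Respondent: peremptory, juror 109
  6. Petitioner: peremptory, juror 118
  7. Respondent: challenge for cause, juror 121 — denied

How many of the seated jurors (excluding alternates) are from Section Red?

Removed: #107, #109, #111, #116, #118, #123.
Seated jurors 1–8: #108, #110, #112, #113, #114, #115, #117, #119 (alternates #120 not counted).
Of those, in Section Red: #113, #119 → 2.

2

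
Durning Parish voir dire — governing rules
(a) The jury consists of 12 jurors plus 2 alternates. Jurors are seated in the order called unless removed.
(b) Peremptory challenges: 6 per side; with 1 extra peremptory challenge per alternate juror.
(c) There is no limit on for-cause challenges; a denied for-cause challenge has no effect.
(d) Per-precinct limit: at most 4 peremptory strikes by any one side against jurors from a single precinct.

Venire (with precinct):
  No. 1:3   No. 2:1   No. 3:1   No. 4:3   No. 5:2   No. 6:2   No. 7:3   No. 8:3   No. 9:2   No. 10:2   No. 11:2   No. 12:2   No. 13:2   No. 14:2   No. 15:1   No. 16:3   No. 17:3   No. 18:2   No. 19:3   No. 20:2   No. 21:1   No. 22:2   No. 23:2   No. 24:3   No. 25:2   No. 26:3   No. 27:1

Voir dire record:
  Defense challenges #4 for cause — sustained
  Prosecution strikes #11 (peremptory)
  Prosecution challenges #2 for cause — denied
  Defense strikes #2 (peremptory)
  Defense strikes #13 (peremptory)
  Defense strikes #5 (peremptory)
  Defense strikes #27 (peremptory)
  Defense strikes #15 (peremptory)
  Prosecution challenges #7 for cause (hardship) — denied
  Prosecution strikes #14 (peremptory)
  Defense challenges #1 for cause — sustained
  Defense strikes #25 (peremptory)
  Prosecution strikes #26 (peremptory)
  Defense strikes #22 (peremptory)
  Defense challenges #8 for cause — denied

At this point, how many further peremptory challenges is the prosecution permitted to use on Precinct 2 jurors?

Prosecution peremptories so far: #11, #14, #26 — 3 of 8 used, 5 left overall.
Against Precinct 2: #11, #14 — 2 used; per-precinct cap 4 leaves 2.
Binding limit: min(5, 2) = 2.

2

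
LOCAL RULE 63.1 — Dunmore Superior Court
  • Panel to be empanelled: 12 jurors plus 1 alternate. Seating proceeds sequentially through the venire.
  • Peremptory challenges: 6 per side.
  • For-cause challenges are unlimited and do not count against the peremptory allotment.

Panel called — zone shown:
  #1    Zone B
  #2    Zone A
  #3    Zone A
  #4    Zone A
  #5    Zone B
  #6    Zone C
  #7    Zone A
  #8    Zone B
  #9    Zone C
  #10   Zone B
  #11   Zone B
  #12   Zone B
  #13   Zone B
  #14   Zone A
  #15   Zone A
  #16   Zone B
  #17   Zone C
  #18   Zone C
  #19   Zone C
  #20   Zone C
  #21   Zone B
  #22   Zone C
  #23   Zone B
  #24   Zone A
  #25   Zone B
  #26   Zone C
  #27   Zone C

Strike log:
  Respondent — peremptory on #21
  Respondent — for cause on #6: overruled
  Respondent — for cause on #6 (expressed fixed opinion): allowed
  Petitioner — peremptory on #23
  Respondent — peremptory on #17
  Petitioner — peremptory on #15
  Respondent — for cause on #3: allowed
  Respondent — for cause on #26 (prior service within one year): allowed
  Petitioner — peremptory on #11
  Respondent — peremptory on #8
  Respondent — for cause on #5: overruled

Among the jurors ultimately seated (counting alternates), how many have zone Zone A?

Removed: #3, #6, #8, #11, #15, #17, #21, #23, #26.
Seated (13 incl. alternates): #1, #2, #4, #5, #7, #9, #10, #12, #13, #14, #16, #18, #19.
Of those, in Zone A: #2, #4, #7, #14 → 4.

4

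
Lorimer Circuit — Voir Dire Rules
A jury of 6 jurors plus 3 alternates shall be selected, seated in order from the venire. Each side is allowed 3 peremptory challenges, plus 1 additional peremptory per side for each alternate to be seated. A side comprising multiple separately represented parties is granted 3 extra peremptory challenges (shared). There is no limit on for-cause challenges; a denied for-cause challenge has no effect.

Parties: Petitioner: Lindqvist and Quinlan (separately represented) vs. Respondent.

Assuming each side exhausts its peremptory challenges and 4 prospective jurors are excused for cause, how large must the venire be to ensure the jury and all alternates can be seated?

28

Seats to fill: 6 + 3 alternates = 9.
Peremptories — Petitioner: 3 + 1×3 + 3 = 9; Respondent: 3 + 1×3 = 6; total 15.
For-cause removals: 4.
Minimum venire: 9 + 15 + 4 = 28.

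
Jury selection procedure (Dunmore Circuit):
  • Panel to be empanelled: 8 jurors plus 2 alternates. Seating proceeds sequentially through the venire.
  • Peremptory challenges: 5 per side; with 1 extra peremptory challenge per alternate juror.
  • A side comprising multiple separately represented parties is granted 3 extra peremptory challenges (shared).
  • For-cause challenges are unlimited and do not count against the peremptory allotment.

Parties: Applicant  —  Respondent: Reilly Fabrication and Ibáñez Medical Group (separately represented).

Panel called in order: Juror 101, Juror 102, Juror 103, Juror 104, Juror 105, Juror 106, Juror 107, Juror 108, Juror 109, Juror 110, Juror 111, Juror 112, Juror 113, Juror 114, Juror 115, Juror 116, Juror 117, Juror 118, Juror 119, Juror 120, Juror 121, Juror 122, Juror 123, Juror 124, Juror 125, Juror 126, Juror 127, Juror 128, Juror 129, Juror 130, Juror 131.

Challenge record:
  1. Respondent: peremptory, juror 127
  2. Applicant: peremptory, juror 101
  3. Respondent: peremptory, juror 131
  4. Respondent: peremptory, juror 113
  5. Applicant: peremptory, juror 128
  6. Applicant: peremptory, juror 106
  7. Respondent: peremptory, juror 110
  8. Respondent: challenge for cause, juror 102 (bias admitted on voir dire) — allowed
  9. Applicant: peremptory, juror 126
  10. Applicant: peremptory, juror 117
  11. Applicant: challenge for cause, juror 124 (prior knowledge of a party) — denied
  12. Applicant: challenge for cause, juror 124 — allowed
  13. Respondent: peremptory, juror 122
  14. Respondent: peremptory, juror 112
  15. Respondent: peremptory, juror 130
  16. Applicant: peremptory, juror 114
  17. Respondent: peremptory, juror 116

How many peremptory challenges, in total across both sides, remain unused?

Applicant allotment: 5 base + 1 × 2 alternates = 7. Respondent allotment: 5 base + 1 × 2 alternates + 3 multi-party = 10.
Applicant peremptories used: #101, #128, #106, #126, #117, #114 — 6 (for-cause on #124, #124 don't count).
Respondent peremptories used: #127, #131, #113, #110, #122, #112, #130, #116 — 8 (the for-cause on #102 doesn't count).
Remaining: (7 − 6) + (10 − 8) = 3.

3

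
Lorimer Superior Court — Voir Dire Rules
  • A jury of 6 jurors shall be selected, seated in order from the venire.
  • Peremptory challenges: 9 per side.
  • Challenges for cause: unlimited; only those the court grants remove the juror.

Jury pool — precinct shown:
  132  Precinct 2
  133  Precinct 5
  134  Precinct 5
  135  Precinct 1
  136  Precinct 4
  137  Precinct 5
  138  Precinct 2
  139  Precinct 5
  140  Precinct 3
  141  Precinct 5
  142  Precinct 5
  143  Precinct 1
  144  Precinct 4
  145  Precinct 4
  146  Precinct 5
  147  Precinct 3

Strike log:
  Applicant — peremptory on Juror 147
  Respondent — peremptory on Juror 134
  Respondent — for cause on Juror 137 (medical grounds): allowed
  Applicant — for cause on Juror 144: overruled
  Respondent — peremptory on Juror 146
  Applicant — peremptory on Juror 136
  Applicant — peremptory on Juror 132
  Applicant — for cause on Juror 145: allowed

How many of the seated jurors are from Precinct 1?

Removed: #132, #134, #136, #137, #145, #146, #147.
Seated jurors 1–6: #133, #135, #138, #139, #140, #141.
Of those, in Precinct 1: #135 → 1.

1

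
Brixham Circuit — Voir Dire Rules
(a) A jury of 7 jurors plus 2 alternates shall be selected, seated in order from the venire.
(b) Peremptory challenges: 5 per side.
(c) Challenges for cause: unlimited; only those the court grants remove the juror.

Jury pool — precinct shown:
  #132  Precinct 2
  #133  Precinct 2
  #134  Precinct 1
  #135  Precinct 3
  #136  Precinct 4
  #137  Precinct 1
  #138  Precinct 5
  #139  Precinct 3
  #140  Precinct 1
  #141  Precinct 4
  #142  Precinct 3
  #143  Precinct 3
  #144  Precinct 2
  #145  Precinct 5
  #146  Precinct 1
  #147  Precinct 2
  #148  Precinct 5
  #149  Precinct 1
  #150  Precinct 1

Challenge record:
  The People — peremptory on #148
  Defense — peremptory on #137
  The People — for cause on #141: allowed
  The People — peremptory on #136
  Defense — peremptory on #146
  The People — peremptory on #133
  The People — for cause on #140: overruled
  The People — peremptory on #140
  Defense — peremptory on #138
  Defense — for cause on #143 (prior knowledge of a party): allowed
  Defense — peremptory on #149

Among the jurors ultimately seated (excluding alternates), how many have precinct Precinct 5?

1

Removed: #133, #136, #137, #138, #140, #141, #143, #146, #148, #149.
Seated jurors 1–7: #132, #134, #135, #139, #142, #144, #145 (alternates #147, #150 not counted).
Of those, in Precinct 5: #145 → 1.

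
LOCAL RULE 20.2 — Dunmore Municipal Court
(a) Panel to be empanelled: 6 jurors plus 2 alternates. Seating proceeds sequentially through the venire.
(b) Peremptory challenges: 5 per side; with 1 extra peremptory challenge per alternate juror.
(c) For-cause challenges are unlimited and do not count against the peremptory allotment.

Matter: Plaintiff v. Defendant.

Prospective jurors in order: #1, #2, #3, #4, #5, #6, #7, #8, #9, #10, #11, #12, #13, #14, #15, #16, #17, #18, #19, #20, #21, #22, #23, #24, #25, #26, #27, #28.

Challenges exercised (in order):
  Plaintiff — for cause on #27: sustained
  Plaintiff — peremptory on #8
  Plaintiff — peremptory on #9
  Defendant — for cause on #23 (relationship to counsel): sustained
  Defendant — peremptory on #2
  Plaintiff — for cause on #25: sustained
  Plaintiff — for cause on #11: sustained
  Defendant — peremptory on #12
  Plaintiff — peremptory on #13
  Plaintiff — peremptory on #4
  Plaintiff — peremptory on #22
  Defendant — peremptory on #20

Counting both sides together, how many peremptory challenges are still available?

6

Plaintiff allotment: 5 base + 1 × 2 alternates = 7. Defendant allotment: 5 base + 1 × 2 alternates = 7.
Plaintiff peremptories used: #8, #9, #13, #4, #22 — 5 (for-cause on #27, #25, #11 don't count).
Defendant peremptories used: #2, #12, #20 — 3 (the for-cause on #23 doesn't count).
Remaining: (7 − 5) + (7 − 3) = 6.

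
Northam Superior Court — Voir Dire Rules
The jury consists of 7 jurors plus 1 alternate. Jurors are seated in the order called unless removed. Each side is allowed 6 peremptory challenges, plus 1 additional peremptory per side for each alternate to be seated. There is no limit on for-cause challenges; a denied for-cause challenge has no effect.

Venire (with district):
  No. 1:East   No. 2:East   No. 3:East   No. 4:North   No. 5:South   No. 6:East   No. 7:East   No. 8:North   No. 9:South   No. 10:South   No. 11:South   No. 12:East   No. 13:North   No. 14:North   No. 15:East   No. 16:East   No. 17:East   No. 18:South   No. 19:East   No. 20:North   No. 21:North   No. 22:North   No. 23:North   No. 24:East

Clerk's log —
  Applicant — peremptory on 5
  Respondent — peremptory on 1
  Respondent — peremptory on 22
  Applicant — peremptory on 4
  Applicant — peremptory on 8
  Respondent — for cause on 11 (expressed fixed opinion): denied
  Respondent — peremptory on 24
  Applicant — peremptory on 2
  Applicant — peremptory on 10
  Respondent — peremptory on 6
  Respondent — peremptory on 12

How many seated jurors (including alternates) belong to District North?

2

Removed: #1, #2, #4, #5, #6, #8, #10, #12, #22, #24.
Seated (8 incl. alternates): #3, #7, #9, #11, #13, #14, #15, #16.
Of those, in District North: #13, #14 → 2.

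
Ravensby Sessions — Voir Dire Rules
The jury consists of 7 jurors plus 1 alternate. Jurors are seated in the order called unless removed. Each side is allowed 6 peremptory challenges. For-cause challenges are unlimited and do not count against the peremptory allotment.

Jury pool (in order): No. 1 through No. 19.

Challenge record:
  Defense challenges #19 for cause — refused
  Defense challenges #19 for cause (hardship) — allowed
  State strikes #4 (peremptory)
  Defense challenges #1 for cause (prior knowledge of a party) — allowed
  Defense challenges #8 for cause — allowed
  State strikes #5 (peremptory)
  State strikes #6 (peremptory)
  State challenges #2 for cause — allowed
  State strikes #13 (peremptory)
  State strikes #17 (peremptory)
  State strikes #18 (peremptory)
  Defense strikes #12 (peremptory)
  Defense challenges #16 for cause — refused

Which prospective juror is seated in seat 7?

15

Removed: #1, #2, #4, #5, #6, #8, #12, #13, #17, #18, #19. (#16 stays — for-cause denied.)
Seating in order: seats 1–7 → #3, #7, #9, #10, #11, #14, #15; alternates → #16.
So seat 7 is #15.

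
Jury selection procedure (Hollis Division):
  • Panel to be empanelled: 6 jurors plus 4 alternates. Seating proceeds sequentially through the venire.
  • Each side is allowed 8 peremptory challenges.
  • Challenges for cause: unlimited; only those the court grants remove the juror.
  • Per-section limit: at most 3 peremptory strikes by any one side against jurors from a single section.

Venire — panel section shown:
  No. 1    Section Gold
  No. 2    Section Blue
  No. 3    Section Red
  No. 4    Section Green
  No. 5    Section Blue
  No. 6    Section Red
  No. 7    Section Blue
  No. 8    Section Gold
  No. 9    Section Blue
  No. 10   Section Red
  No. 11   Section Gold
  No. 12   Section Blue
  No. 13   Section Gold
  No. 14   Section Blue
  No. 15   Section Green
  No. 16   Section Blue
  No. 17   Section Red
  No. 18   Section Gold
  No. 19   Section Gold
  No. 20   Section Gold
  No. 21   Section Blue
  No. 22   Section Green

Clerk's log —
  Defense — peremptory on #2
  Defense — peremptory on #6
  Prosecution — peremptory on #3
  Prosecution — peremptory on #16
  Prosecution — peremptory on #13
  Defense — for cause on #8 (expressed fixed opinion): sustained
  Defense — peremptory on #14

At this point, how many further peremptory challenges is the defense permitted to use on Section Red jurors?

2

Defense peremptories so far: #2, #6, #14 — 3 of 8 used, 5 left overall.
Against Section Red: #6 — 1 used; per-section cap 3 leaves 2.
Binding limit: min(5, 2) = 2.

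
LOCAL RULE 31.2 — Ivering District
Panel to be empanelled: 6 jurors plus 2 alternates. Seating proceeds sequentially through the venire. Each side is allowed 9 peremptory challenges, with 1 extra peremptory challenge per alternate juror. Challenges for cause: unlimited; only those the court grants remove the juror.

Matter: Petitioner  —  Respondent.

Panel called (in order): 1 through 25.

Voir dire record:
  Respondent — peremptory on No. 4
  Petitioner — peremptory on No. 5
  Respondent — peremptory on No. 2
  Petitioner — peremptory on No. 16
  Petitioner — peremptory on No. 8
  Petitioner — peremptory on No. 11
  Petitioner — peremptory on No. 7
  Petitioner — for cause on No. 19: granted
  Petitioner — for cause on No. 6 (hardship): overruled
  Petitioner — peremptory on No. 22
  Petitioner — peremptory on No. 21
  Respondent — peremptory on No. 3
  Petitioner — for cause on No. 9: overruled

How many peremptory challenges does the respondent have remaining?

8

Respondent allotment: 9 base + 1 × 2 alternates = 11.
Respondent peremptories used: #4, #2, #3 — 3.
Remaining: 11 − 3 = 8.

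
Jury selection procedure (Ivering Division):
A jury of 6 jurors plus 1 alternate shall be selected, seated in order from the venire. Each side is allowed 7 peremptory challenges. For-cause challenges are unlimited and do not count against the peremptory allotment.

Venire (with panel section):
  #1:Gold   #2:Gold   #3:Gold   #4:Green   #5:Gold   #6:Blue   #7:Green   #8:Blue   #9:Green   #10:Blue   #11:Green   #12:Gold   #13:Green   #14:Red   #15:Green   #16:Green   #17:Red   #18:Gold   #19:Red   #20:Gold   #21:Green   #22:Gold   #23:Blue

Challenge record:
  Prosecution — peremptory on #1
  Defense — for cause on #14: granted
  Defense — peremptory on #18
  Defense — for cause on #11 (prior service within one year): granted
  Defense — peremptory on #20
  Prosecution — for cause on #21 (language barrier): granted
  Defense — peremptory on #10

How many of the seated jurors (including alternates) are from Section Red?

0

Removed: #1, #10, #11, #14, #18, #20, #21.
Seated (7 incl. alternates): #2, #3, #4, #5, #6, #7, #8.
None of those are in Section Red → 0.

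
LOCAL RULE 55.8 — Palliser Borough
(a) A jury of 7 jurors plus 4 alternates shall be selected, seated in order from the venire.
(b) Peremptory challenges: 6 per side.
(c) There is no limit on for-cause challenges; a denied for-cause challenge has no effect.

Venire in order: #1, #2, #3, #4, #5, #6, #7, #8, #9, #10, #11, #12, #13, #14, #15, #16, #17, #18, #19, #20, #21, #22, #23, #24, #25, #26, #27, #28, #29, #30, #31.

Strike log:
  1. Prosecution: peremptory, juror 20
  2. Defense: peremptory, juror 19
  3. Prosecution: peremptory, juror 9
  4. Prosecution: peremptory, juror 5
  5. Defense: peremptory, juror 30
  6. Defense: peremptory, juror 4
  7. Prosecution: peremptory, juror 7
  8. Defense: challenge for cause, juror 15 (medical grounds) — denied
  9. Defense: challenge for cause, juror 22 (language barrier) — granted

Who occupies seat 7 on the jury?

Removed: #4, #5, #7, #9, #19, #20, #22, #30. (#15 stays — for-cause denied.)
Seating in order: seats 1–7 → #1, #2, #3, #6, #8, #10, #11; alternates → #12, #13, #14, #15.
So seat 7 is #11.

11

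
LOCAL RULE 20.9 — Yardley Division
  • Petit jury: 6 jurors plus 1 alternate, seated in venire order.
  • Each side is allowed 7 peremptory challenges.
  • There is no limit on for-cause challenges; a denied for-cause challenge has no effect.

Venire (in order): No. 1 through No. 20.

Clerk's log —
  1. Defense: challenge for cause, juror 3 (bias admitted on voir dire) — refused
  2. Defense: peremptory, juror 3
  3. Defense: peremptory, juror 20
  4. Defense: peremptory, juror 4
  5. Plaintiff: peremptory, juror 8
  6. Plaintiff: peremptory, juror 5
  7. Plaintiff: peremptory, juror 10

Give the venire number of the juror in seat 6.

11

Removed: #3, #4, #5, #8, #10, #20.
Seating in order: seats 1–6 → #1, #2, #6, #7, #9, #11; alternates → #12.
So seat 6 is #11.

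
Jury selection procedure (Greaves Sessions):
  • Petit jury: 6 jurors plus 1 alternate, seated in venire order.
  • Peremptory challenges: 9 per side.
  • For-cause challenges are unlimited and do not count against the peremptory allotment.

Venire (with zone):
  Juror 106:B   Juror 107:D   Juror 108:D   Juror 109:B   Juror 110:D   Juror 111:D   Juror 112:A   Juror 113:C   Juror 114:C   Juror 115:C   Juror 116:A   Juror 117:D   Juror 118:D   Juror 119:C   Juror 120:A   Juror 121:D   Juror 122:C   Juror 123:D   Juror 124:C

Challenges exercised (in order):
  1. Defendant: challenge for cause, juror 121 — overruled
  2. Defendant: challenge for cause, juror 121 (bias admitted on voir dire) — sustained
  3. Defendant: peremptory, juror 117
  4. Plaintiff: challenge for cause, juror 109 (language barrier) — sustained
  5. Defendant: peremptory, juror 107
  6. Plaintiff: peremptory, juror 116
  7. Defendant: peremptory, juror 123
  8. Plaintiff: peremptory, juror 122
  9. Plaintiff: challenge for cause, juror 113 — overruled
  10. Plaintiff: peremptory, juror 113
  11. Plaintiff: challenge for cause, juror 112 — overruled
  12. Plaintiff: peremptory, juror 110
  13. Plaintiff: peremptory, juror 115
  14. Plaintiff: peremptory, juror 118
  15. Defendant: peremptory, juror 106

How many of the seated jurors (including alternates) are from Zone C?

Removed: #106, #107, #109, #110, #113, #115, #116, #117, #118, #121, #122, #123.
Seated (7 incl. alternates): #108, #111, #112, #114, #119, #120, #124.
Of those, in Zone C: #114, #119, #124 → 3.

3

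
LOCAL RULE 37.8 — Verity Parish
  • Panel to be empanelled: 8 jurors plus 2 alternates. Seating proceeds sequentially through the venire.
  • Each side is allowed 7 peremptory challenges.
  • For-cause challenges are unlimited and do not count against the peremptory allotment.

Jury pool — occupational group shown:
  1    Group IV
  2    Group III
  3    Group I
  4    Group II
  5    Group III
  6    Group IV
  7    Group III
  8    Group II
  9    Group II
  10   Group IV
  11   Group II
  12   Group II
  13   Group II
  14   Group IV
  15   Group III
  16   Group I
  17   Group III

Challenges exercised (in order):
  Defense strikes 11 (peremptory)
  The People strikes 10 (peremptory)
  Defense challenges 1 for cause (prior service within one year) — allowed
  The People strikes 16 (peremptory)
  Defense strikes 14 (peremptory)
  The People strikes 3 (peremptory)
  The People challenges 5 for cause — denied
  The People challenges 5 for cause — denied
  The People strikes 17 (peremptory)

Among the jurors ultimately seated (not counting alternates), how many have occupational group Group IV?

1

Removed: #1, #3, #10, #11, #14, #16, #17.
Seated jurors 1–8: #2, #4, #5, #6, #7, #8, #9, #12 (alternates #13, #15 not counted).
Of those, in Group IV: #6 → 1.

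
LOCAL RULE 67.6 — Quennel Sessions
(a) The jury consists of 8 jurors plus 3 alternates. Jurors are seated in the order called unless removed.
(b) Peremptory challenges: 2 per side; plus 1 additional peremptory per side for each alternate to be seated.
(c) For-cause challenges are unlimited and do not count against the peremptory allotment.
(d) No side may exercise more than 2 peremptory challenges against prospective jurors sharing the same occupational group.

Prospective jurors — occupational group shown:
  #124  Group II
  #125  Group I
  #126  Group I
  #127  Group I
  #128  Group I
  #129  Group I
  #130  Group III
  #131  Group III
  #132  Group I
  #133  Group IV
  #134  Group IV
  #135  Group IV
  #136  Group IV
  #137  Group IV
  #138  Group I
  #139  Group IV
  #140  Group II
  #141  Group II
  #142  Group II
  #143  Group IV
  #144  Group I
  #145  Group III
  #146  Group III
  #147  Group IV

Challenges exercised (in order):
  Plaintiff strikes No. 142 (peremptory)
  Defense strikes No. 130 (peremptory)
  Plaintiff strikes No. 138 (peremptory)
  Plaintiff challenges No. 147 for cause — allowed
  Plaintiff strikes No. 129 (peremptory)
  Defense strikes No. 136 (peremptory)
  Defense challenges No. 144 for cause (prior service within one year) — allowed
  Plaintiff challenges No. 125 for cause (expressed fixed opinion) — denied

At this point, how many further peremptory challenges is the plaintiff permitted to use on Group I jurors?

Plaintiff peremptories so far: #142, #138, #129 — 3 of 5 used, 2 left overall.
Against Group I: #138, #129 — 2 used; per-group cap 2 leaves 0.
Binding limit: min(2, 0) = 0.

0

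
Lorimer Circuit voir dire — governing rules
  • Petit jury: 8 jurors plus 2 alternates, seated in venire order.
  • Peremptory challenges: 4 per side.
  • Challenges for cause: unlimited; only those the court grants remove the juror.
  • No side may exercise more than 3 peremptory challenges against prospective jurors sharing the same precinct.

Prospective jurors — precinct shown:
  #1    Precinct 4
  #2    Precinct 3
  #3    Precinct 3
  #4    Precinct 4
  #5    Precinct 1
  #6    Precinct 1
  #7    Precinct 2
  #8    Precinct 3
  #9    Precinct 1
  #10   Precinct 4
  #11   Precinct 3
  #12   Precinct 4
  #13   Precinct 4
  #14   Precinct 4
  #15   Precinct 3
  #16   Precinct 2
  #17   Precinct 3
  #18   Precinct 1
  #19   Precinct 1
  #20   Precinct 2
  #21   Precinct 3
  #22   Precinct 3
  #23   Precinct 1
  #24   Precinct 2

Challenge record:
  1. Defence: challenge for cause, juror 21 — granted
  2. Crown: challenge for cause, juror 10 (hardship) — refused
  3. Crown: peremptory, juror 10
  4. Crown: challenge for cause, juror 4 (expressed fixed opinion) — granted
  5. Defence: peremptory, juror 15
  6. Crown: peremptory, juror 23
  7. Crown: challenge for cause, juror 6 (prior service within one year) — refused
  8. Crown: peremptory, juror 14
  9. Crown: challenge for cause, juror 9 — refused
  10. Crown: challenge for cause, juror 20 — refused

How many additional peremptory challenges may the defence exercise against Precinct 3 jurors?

2

Defence peremptories so far: #15 — 1 of 4 used, 3 left overall.
Against Precinct 3: #15 — 1 used; per-precinct cap 3 leaves 2.
Binding limit: min(3, 2) = 2.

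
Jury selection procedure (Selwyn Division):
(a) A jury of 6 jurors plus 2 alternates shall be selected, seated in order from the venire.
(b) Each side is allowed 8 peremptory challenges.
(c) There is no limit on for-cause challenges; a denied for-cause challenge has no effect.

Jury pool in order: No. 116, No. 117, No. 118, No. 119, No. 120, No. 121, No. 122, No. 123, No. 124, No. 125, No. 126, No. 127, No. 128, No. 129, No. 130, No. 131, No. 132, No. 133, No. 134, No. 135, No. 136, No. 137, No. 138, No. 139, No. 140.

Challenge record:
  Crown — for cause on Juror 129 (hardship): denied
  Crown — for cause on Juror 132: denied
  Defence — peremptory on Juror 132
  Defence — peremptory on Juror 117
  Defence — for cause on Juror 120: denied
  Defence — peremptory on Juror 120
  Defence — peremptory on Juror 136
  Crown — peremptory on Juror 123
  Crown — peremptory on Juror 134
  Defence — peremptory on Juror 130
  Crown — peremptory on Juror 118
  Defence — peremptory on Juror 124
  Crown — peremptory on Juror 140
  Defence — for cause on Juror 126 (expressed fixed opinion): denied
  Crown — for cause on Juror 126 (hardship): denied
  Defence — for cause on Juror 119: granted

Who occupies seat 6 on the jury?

Removed: #117, #118, #119, #120, #123, #124, #130, #132, #134, #136, #140. (#126, #129 stay — for-cause denied.)
Seating in order: seats 1–6 → #116, #121, #122, #125, #126, #127; alternates → #128, #129.
So seat 6 is #127.

127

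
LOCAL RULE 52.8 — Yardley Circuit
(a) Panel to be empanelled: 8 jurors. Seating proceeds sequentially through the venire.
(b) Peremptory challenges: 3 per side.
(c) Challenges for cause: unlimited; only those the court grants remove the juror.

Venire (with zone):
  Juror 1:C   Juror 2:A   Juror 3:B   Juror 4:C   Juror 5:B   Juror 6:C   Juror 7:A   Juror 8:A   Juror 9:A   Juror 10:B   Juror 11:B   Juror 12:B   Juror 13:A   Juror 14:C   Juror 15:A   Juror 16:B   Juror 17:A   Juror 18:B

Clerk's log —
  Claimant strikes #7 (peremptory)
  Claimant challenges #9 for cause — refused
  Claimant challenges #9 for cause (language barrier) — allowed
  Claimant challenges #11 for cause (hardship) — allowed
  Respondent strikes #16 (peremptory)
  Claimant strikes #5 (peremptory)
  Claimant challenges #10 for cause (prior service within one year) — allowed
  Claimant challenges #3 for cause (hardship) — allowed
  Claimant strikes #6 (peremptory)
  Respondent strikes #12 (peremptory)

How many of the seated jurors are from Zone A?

Removed: #3, #5, #6, #7, #9, #10, #11, #12, #16.
Seated jurors 1–8: #1, #2, #4, #8, #13, #14, #15, #17.
Of those, in Zone A: #2, #8, #13, #15, #17 → 5.

5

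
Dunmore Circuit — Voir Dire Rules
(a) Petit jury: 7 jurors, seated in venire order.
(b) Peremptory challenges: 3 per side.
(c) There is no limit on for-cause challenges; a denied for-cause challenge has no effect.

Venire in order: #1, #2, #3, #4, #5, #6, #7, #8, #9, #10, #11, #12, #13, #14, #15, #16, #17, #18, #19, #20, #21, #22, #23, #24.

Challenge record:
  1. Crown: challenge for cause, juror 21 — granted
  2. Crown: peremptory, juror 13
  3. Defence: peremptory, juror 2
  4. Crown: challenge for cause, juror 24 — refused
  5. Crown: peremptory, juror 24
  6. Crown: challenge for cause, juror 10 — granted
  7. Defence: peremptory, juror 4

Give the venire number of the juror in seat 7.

Removed: #2, #4, #10, #13, #21, #24.
Seating in order: seats 1–7 → #1, #3, #5, #6, #7, #8, #9.
So seat 7 is #9.

9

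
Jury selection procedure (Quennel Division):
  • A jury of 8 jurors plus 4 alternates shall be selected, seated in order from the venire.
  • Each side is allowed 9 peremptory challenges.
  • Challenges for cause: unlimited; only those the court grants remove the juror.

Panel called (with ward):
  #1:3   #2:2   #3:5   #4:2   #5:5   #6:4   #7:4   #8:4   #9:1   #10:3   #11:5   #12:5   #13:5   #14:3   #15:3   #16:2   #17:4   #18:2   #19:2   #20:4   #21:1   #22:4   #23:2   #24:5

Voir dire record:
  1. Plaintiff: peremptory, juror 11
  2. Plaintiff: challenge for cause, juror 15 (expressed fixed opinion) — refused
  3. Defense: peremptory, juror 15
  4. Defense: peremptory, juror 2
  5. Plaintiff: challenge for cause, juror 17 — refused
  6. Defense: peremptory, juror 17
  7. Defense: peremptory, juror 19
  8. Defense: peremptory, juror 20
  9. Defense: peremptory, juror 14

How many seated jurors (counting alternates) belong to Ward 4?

3

Removed: #2, #11, #14, #15, #17, #19, #20.
Seated (12 incl. alternates): #1, #3, #4, #5, #6, #7, #8, #9, #10, #12, #13, #16.
Of those, in Ward 4: #6, #7, #8 → 3.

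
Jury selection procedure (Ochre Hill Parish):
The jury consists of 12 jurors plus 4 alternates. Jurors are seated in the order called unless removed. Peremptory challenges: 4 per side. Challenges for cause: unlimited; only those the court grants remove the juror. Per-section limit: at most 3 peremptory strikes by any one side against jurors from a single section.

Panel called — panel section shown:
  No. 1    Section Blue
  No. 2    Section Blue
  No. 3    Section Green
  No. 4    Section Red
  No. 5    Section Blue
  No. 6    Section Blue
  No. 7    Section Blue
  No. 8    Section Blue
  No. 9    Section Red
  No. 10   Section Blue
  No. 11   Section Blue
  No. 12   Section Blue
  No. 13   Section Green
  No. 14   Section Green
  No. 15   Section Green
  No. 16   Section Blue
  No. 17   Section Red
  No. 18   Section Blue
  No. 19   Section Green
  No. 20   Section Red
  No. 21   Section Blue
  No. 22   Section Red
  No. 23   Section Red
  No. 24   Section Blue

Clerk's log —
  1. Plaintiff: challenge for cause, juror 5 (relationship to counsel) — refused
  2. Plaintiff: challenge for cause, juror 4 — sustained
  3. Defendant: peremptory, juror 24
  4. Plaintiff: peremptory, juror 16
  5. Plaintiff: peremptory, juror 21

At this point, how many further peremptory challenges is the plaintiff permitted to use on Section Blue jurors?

Plaintiff peremptories so far: #16, #21 — 2 of 4 used, 2 left overall.
Against Section Blue: #16, #21 — 2 used; per-section cap 3 leaves 1.
Binding limit: min(2, 1) = 1.

1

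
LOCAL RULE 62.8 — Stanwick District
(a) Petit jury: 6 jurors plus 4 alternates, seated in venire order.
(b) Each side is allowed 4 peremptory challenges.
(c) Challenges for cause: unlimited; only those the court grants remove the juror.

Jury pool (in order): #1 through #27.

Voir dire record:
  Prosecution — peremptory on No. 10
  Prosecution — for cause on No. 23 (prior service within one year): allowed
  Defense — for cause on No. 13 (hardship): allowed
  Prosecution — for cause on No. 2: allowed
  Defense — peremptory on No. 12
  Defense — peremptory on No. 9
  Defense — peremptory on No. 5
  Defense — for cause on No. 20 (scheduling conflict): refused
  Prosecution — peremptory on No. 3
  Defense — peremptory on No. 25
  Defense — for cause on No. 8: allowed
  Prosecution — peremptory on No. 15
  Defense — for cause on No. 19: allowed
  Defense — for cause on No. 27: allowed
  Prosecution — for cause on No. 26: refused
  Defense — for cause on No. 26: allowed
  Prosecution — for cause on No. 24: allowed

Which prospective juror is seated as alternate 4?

Removed: #2, #3, #5, #8, #9, #10, #12, #13, #15, #19, #23, #24, #25, #26, #27. (#20 stays — for-cause denied.)
Seating in order: seats 1–6 → #1, #4, #6, #7, #11, #14; alternates → #16, #17, #18, #20.
So alternate 4 is #20.

20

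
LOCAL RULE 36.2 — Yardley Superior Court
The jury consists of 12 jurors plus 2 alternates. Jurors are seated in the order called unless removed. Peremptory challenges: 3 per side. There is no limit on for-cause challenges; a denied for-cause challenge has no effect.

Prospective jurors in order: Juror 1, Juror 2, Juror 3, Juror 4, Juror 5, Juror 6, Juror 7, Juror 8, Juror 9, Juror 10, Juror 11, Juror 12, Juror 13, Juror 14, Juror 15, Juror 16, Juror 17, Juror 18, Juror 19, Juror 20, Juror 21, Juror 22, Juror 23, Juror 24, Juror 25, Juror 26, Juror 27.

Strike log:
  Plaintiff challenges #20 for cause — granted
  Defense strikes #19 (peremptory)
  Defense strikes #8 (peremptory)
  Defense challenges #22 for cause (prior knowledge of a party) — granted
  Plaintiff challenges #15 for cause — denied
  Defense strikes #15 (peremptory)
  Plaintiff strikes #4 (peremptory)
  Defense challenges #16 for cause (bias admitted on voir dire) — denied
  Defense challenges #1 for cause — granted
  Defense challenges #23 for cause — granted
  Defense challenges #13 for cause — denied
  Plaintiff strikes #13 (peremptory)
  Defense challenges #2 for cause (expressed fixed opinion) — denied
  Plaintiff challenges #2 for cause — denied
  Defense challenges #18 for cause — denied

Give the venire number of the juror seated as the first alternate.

Removed: #1, #4, #8, #13, #15, #19, #20, #22, #23. (#2, #16, #18 stay — for-cause denied.)
Seating in order: seats 1–12 → #2, #3, #5, #6, #7, #9, #10, #11, #12, #14, #16, #17; alternates → #18, #21.
So alternate 1 is #18.

18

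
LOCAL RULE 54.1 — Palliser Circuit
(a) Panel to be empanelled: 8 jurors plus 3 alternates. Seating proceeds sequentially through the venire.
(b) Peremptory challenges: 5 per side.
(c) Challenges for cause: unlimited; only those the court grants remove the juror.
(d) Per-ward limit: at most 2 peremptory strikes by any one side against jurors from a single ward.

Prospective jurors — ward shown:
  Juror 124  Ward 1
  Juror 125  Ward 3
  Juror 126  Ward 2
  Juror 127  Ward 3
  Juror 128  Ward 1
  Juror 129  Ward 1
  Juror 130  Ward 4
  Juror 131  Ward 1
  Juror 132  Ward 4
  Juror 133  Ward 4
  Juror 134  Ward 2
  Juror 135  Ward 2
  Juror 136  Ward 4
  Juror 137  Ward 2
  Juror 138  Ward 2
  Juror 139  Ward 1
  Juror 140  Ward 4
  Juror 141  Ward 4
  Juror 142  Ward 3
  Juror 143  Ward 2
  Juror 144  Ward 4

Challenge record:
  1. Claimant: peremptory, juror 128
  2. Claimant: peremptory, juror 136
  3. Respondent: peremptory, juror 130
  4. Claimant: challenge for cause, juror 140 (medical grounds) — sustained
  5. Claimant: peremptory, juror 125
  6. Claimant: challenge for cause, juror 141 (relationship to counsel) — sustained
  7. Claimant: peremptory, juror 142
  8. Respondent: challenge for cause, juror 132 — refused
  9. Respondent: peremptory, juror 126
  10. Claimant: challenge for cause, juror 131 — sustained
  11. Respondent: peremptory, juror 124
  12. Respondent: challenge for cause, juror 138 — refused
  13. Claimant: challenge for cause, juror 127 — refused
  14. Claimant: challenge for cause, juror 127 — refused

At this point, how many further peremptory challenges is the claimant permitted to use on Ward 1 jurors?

1

Claimant peremptories so far: #128, #136, #125, #142 — 4 of 5 used, 1 left overall.
Against Ward 1: #128 — 1 used; per-ward cap 2 leaves 1.
Binding limit: min(1, 1) = 1.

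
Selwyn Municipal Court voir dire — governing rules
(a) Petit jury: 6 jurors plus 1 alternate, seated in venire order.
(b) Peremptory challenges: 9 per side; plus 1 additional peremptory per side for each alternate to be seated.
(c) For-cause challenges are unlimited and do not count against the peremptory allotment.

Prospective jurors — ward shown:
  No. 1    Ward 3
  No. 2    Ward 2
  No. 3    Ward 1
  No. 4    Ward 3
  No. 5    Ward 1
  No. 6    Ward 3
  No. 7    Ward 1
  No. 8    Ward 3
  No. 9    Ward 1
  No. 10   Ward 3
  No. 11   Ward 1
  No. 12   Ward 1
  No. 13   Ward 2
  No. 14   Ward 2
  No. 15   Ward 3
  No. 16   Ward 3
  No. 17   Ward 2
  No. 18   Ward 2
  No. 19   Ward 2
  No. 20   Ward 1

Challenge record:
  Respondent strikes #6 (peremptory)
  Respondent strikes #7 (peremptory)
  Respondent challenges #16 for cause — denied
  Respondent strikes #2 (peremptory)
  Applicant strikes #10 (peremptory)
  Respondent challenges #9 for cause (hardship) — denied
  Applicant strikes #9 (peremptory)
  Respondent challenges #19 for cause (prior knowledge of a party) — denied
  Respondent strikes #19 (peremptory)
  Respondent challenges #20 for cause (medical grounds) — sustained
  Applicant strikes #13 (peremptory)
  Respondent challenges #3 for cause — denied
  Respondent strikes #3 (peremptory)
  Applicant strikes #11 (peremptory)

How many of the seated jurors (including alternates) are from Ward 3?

4

Removed: #2, #3, #6, #7, #9, #10, #11, #13, #19, #20.
Seated (7 incl. alternates): #1, #4, #5, #8, #12, #14, #15.
Of those, in Ward 3: #1, #4, #8, #15 → 4.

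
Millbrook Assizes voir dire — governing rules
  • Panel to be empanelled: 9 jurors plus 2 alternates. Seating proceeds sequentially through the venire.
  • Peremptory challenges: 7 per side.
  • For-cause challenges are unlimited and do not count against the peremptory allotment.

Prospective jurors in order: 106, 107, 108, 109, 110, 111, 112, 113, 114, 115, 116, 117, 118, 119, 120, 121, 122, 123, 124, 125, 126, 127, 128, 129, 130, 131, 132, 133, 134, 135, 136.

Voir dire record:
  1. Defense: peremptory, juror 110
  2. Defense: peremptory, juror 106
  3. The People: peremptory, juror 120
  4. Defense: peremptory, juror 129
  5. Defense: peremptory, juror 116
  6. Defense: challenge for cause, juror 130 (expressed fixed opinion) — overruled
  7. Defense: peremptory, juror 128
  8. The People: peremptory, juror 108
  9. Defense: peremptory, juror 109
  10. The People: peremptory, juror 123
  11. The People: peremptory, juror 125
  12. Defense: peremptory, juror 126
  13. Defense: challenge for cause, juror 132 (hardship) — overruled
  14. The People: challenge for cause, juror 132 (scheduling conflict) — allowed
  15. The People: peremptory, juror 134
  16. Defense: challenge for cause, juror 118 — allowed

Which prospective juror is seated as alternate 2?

124

Removed: #106, #108, #109, #110, #116, #118, #120, #123, #125, #126, #128, #129, #132, #134. (#130 stays — for-cause denied.)
Seating in order: seats 1–9 → #107, #111, #112, #113, #114, #115, #117, #119, #121; alternates → #122, #124.
So alternate 2 is #124.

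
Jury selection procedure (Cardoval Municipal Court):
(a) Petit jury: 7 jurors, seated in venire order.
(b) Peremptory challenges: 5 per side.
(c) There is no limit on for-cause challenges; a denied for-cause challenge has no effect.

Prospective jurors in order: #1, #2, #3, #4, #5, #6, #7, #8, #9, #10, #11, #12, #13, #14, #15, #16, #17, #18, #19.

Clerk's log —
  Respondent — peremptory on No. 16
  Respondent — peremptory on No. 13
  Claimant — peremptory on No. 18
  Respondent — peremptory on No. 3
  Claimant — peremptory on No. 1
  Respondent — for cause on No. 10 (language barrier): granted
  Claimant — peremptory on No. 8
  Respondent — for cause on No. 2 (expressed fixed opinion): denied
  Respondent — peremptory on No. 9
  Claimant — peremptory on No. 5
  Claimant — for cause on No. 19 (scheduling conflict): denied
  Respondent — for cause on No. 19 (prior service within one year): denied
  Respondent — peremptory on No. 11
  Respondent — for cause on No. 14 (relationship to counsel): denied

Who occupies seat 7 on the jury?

Removed: #1, #3, #5, #8, #9, #10, #11, #13, #16, #18. (#2, #14, #19 stay — for-cause denied.)
Seating in order: seats 1–7 → #2, #4, #6, #7, #12, #14, #15.
So seat 7 is #15.

15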